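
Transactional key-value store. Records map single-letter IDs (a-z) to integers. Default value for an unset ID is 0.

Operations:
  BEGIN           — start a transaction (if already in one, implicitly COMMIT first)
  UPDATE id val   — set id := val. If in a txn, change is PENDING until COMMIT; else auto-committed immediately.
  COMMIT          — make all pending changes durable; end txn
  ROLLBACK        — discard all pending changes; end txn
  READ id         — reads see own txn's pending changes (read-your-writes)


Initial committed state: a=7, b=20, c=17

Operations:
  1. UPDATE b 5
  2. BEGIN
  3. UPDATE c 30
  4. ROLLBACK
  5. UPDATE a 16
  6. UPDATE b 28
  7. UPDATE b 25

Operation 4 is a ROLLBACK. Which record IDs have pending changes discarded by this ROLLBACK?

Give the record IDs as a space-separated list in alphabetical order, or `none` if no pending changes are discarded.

Initial committed: {a=7, b=20, c=17}
Op 1: UPDATE b=5 (auto-commit; committed b=5)
Op 2: BEGIN: in_txn=True, pending={}
Op 3: UPDATE c=30 (pending; pending now {c=30})
Op 4: ROLLBACK: discarded pending ['c']; in_txn=False
Op 5: UPDATE a=16 (auto-commit; committed a=16)
Op 6: UPDATE b=28 (auto-commit; committed b=28)
Op 7: UPDATE b=25 (auto-commit; committed b=25)
ROLLBACK at op 4 discards: ['c']

Answer: c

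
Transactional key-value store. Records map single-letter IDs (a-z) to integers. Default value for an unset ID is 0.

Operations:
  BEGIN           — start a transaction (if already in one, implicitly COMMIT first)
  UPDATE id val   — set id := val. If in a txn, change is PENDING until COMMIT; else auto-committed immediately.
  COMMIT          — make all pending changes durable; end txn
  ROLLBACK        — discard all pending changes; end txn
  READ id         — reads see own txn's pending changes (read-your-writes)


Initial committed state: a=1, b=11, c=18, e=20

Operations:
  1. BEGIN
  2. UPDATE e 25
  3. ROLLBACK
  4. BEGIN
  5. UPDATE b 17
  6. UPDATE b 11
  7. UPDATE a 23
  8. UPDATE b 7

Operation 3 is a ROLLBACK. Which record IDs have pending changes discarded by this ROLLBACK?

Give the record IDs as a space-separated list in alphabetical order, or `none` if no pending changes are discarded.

Answer: e

Derivation:
Initial committed: {a=1, b=11, c=18, e=20}
Op 1: BEGIN: in_txn=True, pending={}
Op 2: UPDATE e=25 (pending; pending now {e=25})
Op 3: ROLLBACK: discarded pending ['e']; in_txn=False
Op 4: BEGIN: in_txn=True, pending={}
Op 5: UPDATE b=17 (pending; pending now {b=17})
Op 6: UPDATE b=11 (pending; pending now {b=11})
Op 7: UPDATE a=23 (pending; pending now {a=23, b=11})
Op 8: UPDATE b=7 (pending; pending now {a=23, b=7})
ROLLBACK at op 3 discards: ['e']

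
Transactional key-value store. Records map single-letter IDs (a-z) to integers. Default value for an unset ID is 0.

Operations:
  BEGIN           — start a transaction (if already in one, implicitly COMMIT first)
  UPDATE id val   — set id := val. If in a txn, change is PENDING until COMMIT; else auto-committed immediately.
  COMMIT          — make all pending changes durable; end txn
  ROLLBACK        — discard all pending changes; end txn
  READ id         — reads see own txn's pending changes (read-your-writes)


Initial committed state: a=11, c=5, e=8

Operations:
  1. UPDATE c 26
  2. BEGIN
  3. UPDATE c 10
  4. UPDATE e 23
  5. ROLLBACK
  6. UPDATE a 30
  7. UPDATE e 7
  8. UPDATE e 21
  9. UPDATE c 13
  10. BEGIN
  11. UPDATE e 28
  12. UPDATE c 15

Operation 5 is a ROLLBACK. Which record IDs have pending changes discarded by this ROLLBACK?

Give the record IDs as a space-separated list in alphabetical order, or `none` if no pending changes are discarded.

Answer: c e

Derivation:
Initial committed: {a=11, c=5, e=8}
Op 1: UPDATE c=26 (auto-commit; committed c=26)
Op 2: BEGIN: in_txn=True, pending={}
Op 3: UPDATE c=10 (pending; pending now {c=10})
Op 4: UPDATE e=23 (pending; pending now {c=10, e=23})
Op 5: ROLLBACK: discarded pending ['c', 'e']; in_txn=False
Op 6: UPDATE a=30 (auto-commit; committed a=30)
Op 7: UPDATE e=7 (auto-commit; committed e=7)
Op 8: UPDATE e=21 (auto-commit; committed e=21)
Op 9: UPDATE c=13 (auto-commit; committed c=13)
Op 10: BEGIN: in_txn=True, pending={}
Op 11: UPDATE e=28 (pending; pending now {e=28})
Op 12: UPDATE c=15 (pending; pending now {c=15, e=28})
ROLLBACK at op 5 discards: ['c', 'e']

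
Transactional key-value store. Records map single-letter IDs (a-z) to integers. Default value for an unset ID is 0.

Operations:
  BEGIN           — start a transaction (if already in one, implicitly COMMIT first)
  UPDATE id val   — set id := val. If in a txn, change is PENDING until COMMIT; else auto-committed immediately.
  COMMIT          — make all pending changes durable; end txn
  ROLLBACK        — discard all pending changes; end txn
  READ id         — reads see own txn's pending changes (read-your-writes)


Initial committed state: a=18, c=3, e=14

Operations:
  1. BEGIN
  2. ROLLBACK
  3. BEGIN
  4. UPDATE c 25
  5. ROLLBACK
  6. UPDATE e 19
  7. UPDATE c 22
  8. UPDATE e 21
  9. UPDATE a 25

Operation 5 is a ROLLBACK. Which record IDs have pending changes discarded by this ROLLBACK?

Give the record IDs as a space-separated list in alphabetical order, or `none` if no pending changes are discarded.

Answer: c

Derivation:
Initial committed: {a=18, c=3, e=14}
Op 1: BEGIN: in_txn=True, pending={}
Op 2: ROLLBACK: discarded pending []; in_txn=False
Op 3: BEGIN: in_txn=True, pending={}
Op 4: UPDATE c=25 (pending; pending now {c=25})
Op 5: ROLLBACK: discarded pending ['c']; in_txn=False
Op 6: UPDATE e=19 (auto-commit; committed e=19)
Op 7: UPDATE c=22 (auto-commit; committed c=22)
Op 8: UPDATE e=21 (auto-commit; committed e=21)
Op 9: UPDATE a=25 (auto-commit; committed a=25)
ROLLBACK at op 5 discards: ['c']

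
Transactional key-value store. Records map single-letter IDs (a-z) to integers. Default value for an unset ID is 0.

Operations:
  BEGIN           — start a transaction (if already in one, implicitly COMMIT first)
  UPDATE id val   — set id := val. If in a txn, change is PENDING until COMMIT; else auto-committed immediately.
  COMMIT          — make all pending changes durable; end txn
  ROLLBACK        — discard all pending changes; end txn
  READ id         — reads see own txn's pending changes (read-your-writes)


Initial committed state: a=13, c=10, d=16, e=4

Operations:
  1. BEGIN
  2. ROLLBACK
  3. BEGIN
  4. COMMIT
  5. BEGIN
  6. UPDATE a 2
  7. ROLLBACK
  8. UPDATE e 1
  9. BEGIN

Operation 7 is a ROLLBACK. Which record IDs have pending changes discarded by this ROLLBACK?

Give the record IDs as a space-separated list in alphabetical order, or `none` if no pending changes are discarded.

Initial committed: {a=13, c=10, d=16, e=4}
Op 1: BEGIN: in_txn=True, pending={}
Op 2: ROLLBACK: discarded pending []; in_txn=False
Op 3: BEGIN: in_txn=True, pending={}
Op 4: COMMIT: merged [] into committed; committed now {a=13, c=10, d=16, e=4}
Op 5: BEGIN: in_txn=True, pending={}
Op 6: UPDATE a=2 (pending; pending now {a=2})
Op 7: ROLLBACK: discarded pending ['a']; in_txn=False
Op 8: UPDATE e=1 (auto-commit; committed e=1)
Op 9: BEGIN: in_txn=True, pending={}
ROLLBACK at op 7 discards: ['a']

Answer: a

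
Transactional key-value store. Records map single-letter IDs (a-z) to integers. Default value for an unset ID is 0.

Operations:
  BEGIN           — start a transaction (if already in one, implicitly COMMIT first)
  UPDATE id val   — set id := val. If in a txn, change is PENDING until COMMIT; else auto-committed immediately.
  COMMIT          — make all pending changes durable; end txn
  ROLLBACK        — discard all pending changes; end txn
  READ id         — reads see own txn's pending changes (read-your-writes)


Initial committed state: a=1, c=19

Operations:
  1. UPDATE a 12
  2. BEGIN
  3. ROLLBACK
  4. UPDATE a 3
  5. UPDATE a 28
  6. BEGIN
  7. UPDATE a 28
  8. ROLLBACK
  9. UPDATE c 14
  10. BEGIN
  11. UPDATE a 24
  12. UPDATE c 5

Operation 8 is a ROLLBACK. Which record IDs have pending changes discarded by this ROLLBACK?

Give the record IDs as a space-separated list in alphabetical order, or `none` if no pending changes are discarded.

Initial committed: {a=1, c=19}
Op 1: UPDATE a=12 (auto-commit; committed a=12)
Op 2: BEGIN: in_txn=True, pending={}
Op 3: ROLLBACK: discarded pending []; in_txn=False
Op 4: UPDATE a=3 (auto-commit; committed a=3)
Op 5: UPDATE a=28 (auto-commit; committed a=28)
Op 6: BEGIN: in_txn=True, pending={}
Op 7: UPDATE a=28 (pending; pending now {a=28})
Op 8: ROLLBACK: discarded pending ['a']; in_txn=False
Op 9: UPDATE c=14 (auto-commit; committed c=14)
Op 10: BEGIN: in_txn=True, pending={}
Op 11: UPDATE a=24 (pending; pending now {a=24})
Op 12: UPDATE c=5 (pending; pending now {a=24, c=5})
ROLLBACK at op 8 discards: ['a']

Answer: a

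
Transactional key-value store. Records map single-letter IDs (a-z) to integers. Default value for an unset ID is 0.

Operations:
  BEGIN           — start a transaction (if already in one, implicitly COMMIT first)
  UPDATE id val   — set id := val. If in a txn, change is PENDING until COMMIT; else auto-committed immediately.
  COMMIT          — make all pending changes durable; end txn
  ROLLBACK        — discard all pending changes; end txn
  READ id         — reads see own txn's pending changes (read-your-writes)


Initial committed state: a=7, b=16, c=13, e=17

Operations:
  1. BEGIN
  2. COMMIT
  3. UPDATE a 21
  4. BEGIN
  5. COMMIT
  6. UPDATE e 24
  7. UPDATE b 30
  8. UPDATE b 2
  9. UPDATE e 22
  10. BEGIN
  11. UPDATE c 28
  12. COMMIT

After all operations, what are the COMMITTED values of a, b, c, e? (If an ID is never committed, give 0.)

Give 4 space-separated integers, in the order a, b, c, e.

Initial committed: {a=7, b=16, c=13, e=17}
Op 1: BEGIN: in_txn=True, pending={}
Op 2: COMMIT: merged [] into committed; committed now {a=7, b=16, c=13, e=17}
Op 3: UPDATE a=21 (auto-commit; committed a=21)
Op 4: BEGIN: in_txn=True, pending={}
Op 5: COMMIT: merged [] into committed; committed now {a=21, b=16, c=13, e=17}
Op 6: UPDATE e=24 (auto-commit; committed e=24)
Op 7: UPDATE b=30 (auto-commit; committed b=30)
Op 8: UPDATE b=2 (auto-commit; committed b=2)
Op 9: UPDATE e=22 (auto-commit; committed e=22)
Op 10: BEGIN: in_txn=True, pending={}
Op 11: UPDATE c=28 (pending; pending now {c=28})
Op 12: COMMIT: merged ['c'] into committed; committed now {a=21, b=2, c=28, e=22}
Final committed: {a=21, b=2, c=28, e=22}

Answer: 21 2 28 22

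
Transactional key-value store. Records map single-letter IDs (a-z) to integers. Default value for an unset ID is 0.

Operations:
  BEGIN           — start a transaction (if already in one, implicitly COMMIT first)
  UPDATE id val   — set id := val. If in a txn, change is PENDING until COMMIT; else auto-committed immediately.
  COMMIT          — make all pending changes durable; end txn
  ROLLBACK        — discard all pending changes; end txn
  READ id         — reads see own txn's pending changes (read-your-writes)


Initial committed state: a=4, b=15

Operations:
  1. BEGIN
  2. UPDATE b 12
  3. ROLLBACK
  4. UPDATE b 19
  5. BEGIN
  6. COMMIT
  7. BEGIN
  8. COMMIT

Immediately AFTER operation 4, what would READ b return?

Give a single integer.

Answer: 19

Derivation:
Initial committed: {a=4, b=15}
Op 1: BEGIN: in_txn=True, pending={}
Op 2: UPDATE b=12 (pending; pending now {b=12})
Op 3: ROLLBACK: discarded pending ['b']; in_txn=False
Op 4: UPDATE b=19 (auto-commit; committed b=19)
After op 4: visible(b) = 19 (pending={}, committed={a=4, b=19})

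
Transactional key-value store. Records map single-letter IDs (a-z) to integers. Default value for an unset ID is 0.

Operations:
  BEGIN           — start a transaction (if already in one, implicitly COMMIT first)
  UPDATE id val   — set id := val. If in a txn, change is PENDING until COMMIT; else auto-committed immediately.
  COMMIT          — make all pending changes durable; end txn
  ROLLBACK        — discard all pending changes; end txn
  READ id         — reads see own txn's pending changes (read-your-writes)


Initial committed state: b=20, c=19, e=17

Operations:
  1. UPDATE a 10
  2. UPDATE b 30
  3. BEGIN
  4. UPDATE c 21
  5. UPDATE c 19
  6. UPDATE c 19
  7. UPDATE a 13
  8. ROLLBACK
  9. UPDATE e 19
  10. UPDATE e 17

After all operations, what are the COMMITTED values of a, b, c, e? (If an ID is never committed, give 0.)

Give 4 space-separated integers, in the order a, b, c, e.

Initial committed: {b=20, c=19, e=17}
Op 1: UPDATE a=10 (auto-commit; committed a=10)
Op 2: UPDATE b=30 (auto-commit; committed b=30)
Op 3: BEGIN: in_txn=True, pending={}
Op 4: UPDATE c=21 (pending; pending now {c=21})
Op 5: UPDATE c=19 (pending; pending now {c=19})
Op 6: UPDATE c=19 (pending; pending now {c=19})
Op 7: UPDATE a=13 (pending; pending now {a=13, c=19})
Op 8: ROLLBACK: discarded pending ['a', 'c']; in_txn=False
Op 9: UPDATE e=19 (auto-commit; committed e=19)
Op 10: UPDATE e=17 (auto-commit; committed e=17)
Final committed: {a=10, b=30, c=19, e=17}

Answer: 10 30 19 17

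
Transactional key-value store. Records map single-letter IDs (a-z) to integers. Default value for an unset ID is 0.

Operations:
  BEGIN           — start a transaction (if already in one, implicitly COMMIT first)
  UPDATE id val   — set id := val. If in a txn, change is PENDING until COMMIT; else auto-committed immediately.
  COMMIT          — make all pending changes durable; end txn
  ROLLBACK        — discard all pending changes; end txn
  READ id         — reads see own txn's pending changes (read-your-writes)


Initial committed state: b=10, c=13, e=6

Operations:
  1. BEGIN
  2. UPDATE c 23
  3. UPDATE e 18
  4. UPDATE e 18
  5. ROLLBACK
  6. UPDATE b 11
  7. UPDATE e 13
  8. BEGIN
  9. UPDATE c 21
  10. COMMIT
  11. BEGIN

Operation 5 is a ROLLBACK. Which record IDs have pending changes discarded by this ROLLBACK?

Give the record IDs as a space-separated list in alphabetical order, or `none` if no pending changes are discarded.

Initial committed: {b=10, c=13, e=6}
Op 1: BEGIN: in_txn=True, pending={}
Op 2: UPDATE c=23 (pending; pending now {c=23})
Op 3: UPDATE e=18 (pending; pending now {c=23, e=18})
Op 4: UPDATE e=18 (pending; pending now {c=23, e=18})
Op 5: ROLLBACK: discarded pending ['c', 'e']; in_txn=False
Op 6: UPDATE b=11 (auto-commit; committed b=11)
Op 7: UPDATE e=13 (auto-commit; committed e=13)
Op 8: BEGIN: in_txn=True, pending={}
Op 9: UPDATE c=21 (pending; pending now {c=21})
Op 10: COMMIT: merged ['c'] into committed; committed now {b=11, c=21, e=13}
Op 11: BEGIN: in_txn=True, pending={}
ROLLBACK at op 5 discards: ['c', 'e']

Answer: c e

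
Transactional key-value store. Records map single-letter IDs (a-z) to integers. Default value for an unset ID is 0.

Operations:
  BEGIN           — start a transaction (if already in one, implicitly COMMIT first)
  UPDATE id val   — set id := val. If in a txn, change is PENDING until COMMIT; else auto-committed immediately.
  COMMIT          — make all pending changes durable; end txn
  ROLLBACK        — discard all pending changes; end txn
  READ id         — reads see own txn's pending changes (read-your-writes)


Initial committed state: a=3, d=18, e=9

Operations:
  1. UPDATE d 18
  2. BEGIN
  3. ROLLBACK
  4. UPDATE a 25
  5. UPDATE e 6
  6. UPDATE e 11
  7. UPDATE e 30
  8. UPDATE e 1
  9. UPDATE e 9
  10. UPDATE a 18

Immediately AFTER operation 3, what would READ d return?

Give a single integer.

Initial committed: {a=3, d=18, e=9}
Op 1: UPDATE d=18 (auto-commit; committed d=18)
Op 2: BEGIN: in_txn=True, pending={}
Op 3: ROLLBACK: discarded pending []; in_txn=False
After op 3: visible(d) = 18 (pending={}, committed={a=3, d=18, e=9})

Answer: 18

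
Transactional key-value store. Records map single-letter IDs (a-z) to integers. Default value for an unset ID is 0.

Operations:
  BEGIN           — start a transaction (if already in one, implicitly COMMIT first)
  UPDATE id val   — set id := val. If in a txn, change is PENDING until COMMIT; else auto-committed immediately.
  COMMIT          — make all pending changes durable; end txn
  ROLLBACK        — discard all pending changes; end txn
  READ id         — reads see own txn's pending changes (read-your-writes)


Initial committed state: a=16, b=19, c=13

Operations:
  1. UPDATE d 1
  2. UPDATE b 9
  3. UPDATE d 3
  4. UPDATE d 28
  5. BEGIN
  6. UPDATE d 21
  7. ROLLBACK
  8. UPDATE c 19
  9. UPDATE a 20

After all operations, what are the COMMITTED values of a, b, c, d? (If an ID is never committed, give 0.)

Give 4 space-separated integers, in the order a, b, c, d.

Initial committed: {a=16, b=19, c=13}
Op 1: UPDATE d=1 (auto-commit; committed d=1)
Op 2: UPDATE b=9 (auto-commit; committed b=9)
Op 3: UPDATE d=3 (auto-commit; committed d=3)
Op 4: UPDATE d=28 (auto-commit; committed d=28)
Op 5: BEGIN: in_txn=True, pending={}
Op 6: UPDATE d=21 (pending; pending now {d=21})
Op 7: ROLLBACK: discarded pending ['d']; in_txn=False
Op 8: UPDATE c=19 (auto-commit; committed c=19)
Op 9: UPDATE a=20 (auto-commit; committed a=20)
Final committed: {a=20, b=9, c=19, d=28}

Answer: 20 9 19 28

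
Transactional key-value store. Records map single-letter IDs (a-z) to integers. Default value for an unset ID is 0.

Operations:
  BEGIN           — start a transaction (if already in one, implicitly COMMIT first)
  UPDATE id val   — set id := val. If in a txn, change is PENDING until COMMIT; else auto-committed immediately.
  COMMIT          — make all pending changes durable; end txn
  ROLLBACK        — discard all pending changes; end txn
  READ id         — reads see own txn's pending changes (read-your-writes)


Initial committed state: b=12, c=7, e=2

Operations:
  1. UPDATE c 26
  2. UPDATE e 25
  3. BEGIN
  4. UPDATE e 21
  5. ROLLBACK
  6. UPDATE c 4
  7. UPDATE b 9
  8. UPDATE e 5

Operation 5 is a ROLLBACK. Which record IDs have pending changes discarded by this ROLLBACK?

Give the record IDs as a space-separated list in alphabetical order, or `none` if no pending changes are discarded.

Initial committed: {b=12, c=7, e=2}
Op 1: UPDATE c=26 (auto-commit; committed c=26)
Op 2: UPDATE e=25 (auto-commit; committed e=25)
Op 3: BEGIN: in_txn=True, pending={}
Op 4: UPDATE e=21 (pending; pending now {e=21})
Op 5: ROLLBACK: discarded pending ['e']; in_txn=False
Op 6: UPDATE c=4 (auto-commit; committed c=4)
Op 7: UPDATE b=9 (auto-commit; committed b=9)
Op 8: UPDATE e=5 (auto-commit; committed e=5)
ROLLBACK at op 5 discards: ['e']

Answer: e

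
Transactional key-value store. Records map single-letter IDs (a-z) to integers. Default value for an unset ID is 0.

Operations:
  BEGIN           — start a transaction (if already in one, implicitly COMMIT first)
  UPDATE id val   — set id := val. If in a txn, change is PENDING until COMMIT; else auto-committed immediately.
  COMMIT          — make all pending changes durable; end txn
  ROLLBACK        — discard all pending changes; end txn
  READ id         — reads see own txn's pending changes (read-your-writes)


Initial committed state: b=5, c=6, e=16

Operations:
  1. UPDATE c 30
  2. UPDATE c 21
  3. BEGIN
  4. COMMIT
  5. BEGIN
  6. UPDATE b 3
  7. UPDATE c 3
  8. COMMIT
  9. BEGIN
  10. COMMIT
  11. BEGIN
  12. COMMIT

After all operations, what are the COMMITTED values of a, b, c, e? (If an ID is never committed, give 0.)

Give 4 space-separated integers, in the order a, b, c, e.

Initial committed: {b=5, c=6, e=16}
Op 1: UPDATE c=30 (auto-commit; committed c=30)
Op 2: UPDATE c=21 (auto-commit; committed c=21)
Op 3: BEGIN: in_txn=True, pending={}
Op 4: COMMIT: merged [] into committed; committed now {b=5, c=21, e=16}
Op 5: BEGIN: in_txn=True, pending={}
Op 6: UPDATE b=3 (pending; pending now {b=3})
Op 7: UPDATE c=3 (pending; pending now {b=3, c=3})
Op 8: COMMIT: merged ['b', 'c'] into committed; committed now {b=3, c=3, e=16}
Op 9: BEGIN: in_txn=True, pending={}
Op 10: COMMIT: merged [] into committed; committed now {b=3, c=3, e=16}
Op 11: BEGIN: in_txn=True, pending={}
Op 12: COMMIT: merged [] into committed; committed now {b=3, c=3, e=16}
Final committed: {b=3, c=3, e=16}

Answer: 0 3 3 16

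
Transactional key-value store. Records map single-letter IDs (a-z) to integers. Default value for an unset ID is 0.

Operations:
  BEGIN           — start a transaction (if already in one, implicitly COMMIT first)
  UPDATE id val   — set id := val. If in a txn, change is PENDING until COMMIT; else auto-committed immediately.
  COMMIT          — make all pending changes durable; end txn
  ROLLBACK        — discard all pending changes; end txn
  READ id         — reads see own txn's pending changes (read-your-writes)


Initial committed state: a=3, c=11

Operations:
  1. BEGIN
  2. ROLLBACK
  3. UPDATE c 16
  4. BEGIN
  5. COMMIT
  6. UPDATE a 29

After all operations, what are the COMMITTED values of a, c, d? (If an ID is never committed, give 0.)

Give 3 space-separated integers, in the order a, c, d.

Answer: 29 16 0

Derivation:
Initial committed: {a=3, c=11}
Op 1: BEGIN: in_txn=True, pending={}
Op 2: ROLLBACK: discarded pending []; in_txn=False
Op 3: UPDATE c=16 (auto-commit; committed c=16)
Op 4: BEGIN: in_txn=True, pending={}
Op 5: COMMIT: merged [] into committed; committed now {a=3, c=16}
Op 6: UPDATE a=29 (auto-commit; committed a=29)
Final committed: {a=29, c=16}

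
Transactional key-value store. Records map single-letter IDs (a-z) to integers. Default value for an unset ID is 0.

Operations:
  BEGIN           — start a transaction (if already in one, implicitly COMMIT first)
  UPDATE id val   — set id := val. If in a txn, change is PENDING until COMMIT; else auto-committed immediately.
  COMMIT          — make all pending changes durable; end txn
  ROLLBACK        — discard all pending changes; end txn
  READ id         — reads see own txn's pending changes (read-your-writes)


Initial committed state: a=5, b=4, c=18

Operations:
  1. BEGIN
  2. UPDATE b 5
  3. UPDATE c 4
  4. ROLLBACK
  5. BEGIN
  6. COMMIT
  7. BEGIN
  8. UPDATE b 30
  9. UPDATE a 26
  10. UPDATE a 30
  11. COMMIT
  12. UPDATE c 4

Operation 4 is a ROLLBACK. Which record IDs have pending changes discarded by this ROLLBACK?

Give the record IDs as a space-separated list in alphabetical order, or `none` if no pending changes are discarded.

Answer: b c

Derivation:
Initial committed: {a=5, b=4, c=18}
Op 1: BEGIN: in_txn=True, pending={}
Op 2: UPDATE b=5 (pending; pending now {b=5})
Op 3: UPDATE c=4 (pending; pending now {b=5, c=4})
Op 4: ROLLBACK: discarded pending ['b', 'c']; in_txn=False
Op 5: BEGIN: in_txn=True, pending={}
Op 6: COMMIT: merged [] into committed; committed now {a=5, b=4, c=18}
Op 7: BEGIN: in_txn=True, pending={}
Op 8: UPDATE b=30 (pending; pending now {b=30})
Op 9: UPDATE a=26 (pending; pending now {a=26, b=30})
Op 10: UPDATE a=30 (pending; pending now {a=30, b=30})
Op 11: COMMIT: merged ['a', 'b'] into committed; committed now {a=30, b=30, c=18}
Op 12: UPDATE c=4 (auto-commit; committed c=4)
ROLLBACK at op 4 discards: ['b', 'c']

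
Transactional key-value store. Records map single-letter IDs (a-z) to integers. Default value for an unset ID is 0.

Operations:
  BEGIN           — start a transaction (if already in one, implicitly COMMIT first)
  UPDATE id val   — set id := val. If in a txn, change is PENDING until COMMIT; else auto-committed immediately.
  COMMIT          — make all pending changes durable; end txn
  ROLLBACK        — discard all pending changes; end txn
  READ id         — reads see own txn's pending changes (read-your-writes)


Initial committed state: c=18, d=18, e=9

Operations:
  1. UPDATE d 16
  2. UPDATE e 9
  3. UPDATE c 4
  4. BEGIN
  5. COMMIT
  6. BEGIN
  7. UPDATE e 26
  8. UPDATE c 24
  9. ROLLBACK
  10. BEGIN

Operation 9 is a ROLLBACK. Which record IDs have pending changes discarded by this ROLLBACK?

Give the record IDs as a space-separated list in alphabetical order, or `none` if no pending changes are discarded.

Answer: c e

Derivation:
Initial committed: {c=18, d=18, e=9}
Op 1: UPDATE d=16 (auto-commit; committed d=16)
Op 2: UPDATE e=9 (auto-commit; committed e=9)
Op 3: UPDATE c=4 (auto-commit; committed c=4)
Op 4: BEGIN: in_txn=True, pending={}
Op 5: COMMIT: merged [] into committed; committed now {c=4, d=16, e=9}
Op 6: BEGIN: in_txn=True, pending={}
Op 7: UPDATE e=26 (pending; pending now {e=26})
Op 8: UPDATE c=24 (pending; pending now {c=24, e=26})
Op 9: ROLLBACK: discarded pending ['c', 'e']; in_txn=False
Op 10: BEGIN: in_txn=True, pending={}
ROLLBACK at op 9 discards: ['c', 'e']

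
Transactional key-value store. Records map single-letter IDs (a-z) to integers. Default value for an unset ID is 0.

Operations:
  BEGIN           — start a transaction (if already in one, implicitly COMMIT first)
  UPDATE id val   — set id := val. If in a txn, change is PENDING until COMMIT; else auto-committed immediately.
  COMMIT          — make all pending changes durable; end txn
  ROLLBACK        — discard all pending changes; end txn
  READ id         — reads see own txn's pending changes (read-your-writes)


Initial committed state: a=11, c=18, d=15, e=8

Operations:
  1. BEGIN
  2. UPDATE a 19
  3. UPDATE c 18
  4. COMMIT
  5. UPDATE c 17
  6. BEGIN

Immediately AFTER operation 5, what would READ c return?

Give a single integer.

Initial committed: {a=11, c=18, d=15, e=8}
Op 1: BEGIN: in_txn=True, pending={}
Op 2: UPDATE a=19 (pending; pending now {a=19})
Op 3: UPDATE c=18 (pending; pending now {a=19, c=18})
Op 4: COMMIT: merged ['a', 'c'] into committed; committed now {a=19, c=18, d=15, e=8}
Op 5: UPDATE c=17 (auto-commit; committed c=17)
After op 5: visible(c) = 17 (pending={}, committed={a=19, c=17, d=15, e=8})

Answer: 17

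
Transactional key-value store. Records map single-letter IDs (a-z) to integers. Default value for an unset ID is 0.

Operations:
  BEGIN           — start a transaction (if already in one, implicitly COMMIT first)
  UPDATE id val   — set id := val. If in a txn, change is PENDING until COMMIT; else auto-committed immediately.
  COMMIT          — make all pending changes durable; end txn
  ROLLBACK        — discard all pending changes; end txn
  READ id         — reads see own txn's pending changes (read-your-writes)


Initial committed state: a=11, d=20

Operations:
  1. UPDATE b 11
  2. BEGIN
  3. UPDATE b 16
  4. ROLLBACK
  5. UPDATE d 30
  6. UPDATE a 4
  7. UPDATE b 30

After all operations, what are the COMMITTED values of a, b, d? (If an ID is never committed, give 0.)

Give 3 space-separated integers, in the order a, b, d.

Initial committed: {a=11, d=20}
Op 1: UPDATE b=11 (auto-commit; committed b=11)
Op 2: BEGIN: in_txn=True, pending={}
Op 3: UPDATE b=16 (pending; pending now {b=16})
Op 4: ROLLBACK: discarded pending ['b']; in_txn=False
Op 5: UPDATE d=30 (auto-commit; committed d=30)
Op 6: UPDATE a=4 (auto-commit; committed a=4)
Op 7: UPDATE b=30 (auto-commit; committed b=30)
Final committed: {a=4, b=30, d=30}

Answer: 4 30 30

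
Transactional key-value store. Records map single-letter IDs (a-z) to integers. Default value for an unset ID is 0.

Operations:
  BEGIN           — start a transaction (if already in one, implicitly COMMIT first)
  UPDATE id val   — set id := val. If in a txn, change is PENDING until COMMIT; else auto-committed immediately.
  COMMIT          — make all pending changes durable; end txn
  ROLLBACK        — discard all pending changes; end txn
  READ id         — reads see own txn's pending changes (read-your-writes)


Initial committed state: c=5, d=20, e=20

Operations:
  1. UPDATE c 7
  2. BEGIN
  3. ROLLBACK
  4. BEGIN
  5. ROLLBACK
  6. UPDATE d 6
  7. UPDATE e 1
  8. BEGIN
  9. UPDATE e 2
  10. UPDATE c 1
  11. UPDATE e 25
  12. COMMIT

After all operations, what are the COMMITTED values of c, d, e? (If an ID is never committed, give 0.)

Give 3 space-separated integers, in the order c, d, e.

Initial committed: {c=5, d=20, e=20}
Op 1: UPDATE c=7 (auto-commit; committed c=7)
Op 2: BEGIN: in_txn=True, pending={}
Op 3: ROLLBACK: discarded pending []; in_txn=False
Op 4: BEGIN: in_txn=True, pending={}
Op 5: ROLLBACK: discarded pending []; in_txn=False
Op 6: UPDATE d=6 (auto-commit; committed d=6)
Op 7: UPDATE e=1 (auto-commit; committed e=1)
Op 8: BEGIN: in_txn=True, pending={}
Op 9: UPDATE e=2 (pending; pending now {e=2})
Op 10: UPDATE c=1 (pending; pending now {c=1, e=2})
Op 11: UPDATE e=25 (pending; pending now {c=1, e=25})
Op 12: COMMIT: merged ['c', 'e'] into committed; committed now {c=1, d=6, e=25}
Final committed: {c=1, d=6, e=25}

Answer: 1 6 25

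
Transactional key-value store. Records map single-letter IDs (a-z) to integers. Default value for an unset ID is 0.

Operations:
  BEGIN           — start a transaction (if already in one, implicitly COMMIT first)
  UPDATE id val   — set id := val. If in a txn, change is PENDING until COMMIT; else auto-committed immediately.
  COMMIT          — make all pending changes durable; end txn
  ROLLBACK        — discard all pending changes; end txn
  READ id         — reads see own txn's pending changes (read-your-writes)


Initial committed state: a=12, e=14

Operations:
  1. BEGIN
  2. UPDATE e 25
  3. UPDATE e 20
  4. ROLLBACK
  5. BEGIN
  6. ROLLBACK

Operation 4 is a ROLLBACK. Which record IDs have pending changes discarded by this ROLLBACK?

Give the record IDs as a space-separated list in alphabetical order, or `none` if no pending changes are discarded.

Initial committed: {a=12, e=14}
Op 1: BEGIN: in_txn=True, pending={}
Op 2: UPDATE e=25 (pending; pending now {e=25})
Op 3: UPDATE e=20 (pending; pending now {e=20})
Op 4: ROLLBACK: discarded pending ['e']; in_txn=False
Op 5: BEGIN: in_txn=True, pending={}
Op 6: ROLLBACK: discarded pending []; in_txn=False
ROLLBACK at op 4 discards: ['e']

Answer: e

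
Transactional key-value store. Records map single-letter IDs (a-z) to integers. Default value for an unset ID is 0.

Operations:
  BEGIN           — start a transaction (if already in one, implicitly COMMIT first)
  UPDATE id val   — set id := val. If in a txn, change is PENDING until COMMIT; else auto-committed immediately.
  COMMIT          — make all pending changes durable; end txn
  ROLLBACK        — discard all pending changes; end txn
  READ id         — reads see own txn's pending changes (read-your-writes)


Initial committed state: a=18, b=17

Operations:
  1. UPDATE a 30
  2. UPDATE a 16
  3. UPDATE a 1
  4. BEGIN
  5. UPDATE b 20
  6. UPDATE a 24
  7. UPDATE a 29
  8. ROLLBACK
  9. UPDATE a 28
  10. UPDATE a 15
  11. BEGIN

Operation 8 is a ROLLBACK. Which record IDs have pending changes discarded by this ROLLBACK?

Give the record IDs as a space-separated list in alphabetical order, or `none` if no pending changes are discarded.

Initial committed: {a=18, b=17}
Op 1: UPDATE a=30 (auto-commit; committed a=30)
Op 2: UPDATE a=16 (auto-commit; committed a=16)
Op 3: UPDATE a=1 (auto-commit; committed a=1)
Op 4: BEGIN: in_txn=True, pending={}
Op 5: UPDATE b=20 (pending; pending now {b=20})
Op 6: UPDATE a=24 (pending; pending now {a=24, b=20})
Op 7: UPDATE a=29 (pending; pending now {a=29, b=20})
Op 8: ROLLBACK: discarded pending ['a', 'b']; in_txn=False
Op 9: UPDATE a=28 (auto-commit; committed a=28)
Op 10: UPDATE a=15 (auto-commit; committed a=15)
Op 11: BEGIN: in_txn=True, pending={}
ROLLBACK at op 8 discards: ['a', 'b']

Answer: a b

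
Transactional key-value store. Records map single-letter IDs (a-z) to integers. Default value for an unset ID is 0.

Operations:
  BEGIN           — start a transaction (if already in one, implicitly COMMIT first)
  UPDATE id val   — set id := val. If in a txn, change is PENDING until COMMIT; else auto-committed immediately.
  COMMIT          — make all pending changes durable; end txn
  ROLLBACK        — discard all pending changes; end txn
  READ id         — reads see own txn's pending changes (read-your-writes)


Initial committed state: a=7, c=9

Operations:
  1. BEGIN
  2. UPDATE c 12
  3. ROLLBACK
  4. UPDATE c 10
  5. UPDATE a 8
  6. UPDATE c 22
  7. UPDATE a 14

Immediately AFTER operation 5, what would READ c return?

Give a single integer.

Initial committed: {a=7, c=9}
Op 1: BEGIN: in_txn=True, pending={}
Op 2: UPDATE c=12 (pending; pending now {c=12})
Op 3: ROLLBACK: discarded pending ['c']; in_txn=False
Op 4: UPDATE c=10 (auto-commit; committed c=10)
Op 5: UPDATE a=8 (auto-commit; committed a=8)
After op 5: visible(c) = 10 (pending={}, committed={a=8, c=10})

Answer: 10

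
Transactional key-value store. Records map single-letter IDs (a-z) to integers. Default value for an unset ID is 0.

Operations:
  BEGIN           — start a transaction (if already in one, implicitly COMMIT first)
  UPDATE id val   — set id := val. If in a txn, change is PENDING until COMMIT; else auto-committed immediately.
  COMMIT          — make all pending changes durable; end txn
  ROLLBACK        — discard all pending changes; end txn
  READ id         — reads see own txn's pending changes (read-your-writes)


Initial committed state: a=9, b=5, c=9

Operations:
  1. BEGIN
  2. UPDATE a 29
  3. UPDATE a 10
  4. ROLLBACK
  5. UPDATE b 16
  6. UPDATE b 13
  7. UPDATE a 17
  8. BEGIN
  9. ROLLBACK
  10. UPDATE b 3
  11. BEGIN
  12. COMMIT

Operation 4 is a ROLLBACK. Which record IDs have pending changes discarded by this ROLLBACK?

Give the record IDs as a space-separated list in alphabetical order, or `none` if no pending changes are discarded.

Initial committed: {a=9, b=5, c=9}
Op 1: BEGIN: in_txn=True, pending={}
Op 2: UPDATE a=29 (pending; pending now {a=29})
Op 3: UPDATE a=10 (pending; pending now {a=10})
Op 4: ROLLBACK: discarded pending ['a']; in_txn=False
Op 5: UPDATE b=16 (auto-commit; committed b=16)
Op 6: UPDATE b=13 (auto-commit; committed b=13)
Op 7: UPDATE a=17 (auto-commit; committed a=17)
Op 8: BEGIN: in_txn=True, pending={}
Op 9: ROLLBACK: discarded pending []; in_txn=False
Op 10: UPDATE b=3 (auto-commit; committed b=3)
Op 11: BEGIN: in_txn=True, pending={}
Op 12: COMMIT: merged [] into committed; committed now {a=17, b=3, c=9}
ROLLBACK at op 4 discards: ['a']

Answer: a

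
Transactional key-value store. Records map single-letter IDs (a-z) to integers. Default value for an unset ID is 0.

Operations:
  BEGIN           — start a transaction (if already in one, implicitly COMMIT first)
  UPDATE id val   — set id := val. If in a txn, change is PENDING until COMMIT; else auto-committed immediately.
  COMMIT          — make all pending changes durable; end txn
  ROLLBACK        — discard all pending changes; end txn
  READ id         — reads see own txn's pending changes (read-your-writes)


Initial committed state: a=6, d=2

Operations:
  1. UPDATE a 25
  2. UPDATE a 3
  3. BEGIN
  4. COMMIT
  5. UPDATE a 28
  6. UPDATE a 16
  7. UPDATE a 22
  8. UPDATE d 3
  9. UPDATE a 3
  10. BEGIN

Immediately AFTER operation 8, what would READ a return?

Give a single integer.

Answer: 22

Derivation:
Initial committed: {a=6, d=2}
Op 1: UPDATE a=25 (auto-commit; committed a=25)
Op 2: UPDATE a=3 (auto-commit; committed a=3)
Op 3: BEGIN: in_txn=True, pending={}
Op 4: COMMIT: merged [] into committed; committed now {a=3, d=2}
Op 5: UPDATE a=28 (auto-commit; committed a=28)
Op 6: UPDATE a=16 (auto-commit; committed a=16)
Op 7: UPDATE a=22 (auto-commit; committed a=22)
Op 8: UPDATE d=3 (auto-commit; committed d=3)
After op 8: visible(a) = 22 (pending={}, committed={a=22, d=3})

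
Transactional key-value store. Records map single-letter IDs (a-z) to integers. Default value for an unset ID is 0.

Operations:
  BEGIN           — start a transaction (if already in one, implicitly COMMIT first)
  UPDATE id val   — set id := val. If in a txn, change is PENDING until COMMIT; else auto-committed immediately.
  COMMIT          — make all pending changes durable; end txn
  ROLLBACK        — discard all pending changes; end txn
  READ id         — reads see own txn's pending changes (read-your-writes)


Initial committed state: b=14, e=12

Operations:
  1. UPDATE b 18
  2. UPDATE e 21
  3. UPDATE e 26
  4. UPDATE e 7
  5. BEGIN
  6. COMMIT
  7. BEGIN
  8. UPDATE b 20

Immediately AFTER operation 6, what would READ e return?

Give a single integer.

Answer: 7

Derivation:
Initial committed: {b=14, e=12}
Op 1: UPDATE b=18 (auto-commit; committed b=18)
Op 2: UPDATE e=21 (auto-commit; committed e=21)
Op 3: UPDATE e=26 (auto-commit; committed e=26)
Op 4: UPDATE e=7 (auto-commit; committed e=7)
Op 5: BEGIN: in_txn=True, pending={}
Op 6: COMMIT: merged [] into committed; committed now {b=18, e=7}
After op 6: visible(e) = 7 (pending={}, committed={b=18, e=7})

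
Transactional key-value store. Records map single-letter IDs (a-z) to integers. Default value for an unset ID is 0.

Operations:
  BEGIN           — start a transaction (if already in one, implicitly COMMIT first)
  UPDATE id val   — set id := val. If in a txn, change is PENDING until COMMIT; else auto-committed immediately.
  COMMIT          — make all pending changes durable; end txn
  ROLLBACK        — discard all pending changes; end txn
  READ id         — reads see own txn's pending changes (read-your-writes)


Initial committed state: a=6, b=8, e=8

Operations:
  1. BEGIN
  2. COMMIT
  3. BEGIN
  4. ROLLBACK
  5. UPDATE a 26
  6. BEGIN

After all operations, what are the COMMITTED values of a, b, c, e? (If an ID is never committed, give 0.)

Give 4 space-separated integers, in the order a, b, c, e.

Initial committed: {a=6, b=8, e=8}
Op 1: BEGIN: in_txn=True, pending={}
Op 2: COMMIT: merged [] into committed; committed now {a=6, b=8, e=8}
Op 3: BEGIN: in_txn=True, pending={}
Op 4: ROLLBACK: discarded pending []; in_txn=False
Op 5: UPDATE a=26 (auto-commit; committed a=26)
Op 6: BEGIN: in_txn=True, pending={}
Final committed: {a=26, b=8, e=8}

Answer: 26 8 0 8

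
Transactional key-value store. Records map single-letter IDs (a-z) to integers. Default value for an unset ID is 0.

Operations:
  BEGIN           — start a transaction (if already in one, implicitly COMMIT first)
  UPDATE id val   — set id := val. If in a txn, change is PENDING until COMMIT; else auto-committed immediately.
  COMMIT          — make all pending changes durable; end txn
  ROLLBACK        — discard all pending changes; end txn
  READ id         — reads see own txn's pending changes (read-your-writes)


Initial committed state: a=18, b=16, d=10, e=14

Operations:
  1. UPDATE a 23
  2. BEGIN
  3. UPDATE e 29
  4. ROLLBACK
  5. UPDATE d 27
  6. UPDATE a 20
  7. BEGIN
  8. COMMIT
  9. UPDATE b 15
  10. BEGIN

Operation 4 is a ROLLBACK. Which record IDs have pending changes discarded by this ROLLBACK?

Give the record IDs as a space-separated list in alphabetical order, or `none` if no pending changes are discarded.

Answer: e

Derivation:
Initial committed: {a=18, b=16, d=10, e=14}
Op 1: UPDATE a=23 (auto-commit; committed a=23)
Op 2: BEGIN: in_txn=True, pending={}
Op 3: UPDATE e=29 (pending; pending now {e=29})
Op 4: ROLLBACK: discarded pending ['e']; in_txn=False
Op 5: UPDATE d=27 (auto-commit; committed d=27)
Op 6: UPDATE a=20 (auto-commit; committed a=20)
Op 7: BEGIN: in_txn=True, pending={}
Op 8: COMMIT: merged [] into committed; committed now {a=20, b=16, d=27, e=14}
Op 9: UPDATE b=15 (auto-commit; committed b=15)
Op 10: BEGIN: in_txn=True, pending={}
ROLLBACK at op 4 discards: ['e']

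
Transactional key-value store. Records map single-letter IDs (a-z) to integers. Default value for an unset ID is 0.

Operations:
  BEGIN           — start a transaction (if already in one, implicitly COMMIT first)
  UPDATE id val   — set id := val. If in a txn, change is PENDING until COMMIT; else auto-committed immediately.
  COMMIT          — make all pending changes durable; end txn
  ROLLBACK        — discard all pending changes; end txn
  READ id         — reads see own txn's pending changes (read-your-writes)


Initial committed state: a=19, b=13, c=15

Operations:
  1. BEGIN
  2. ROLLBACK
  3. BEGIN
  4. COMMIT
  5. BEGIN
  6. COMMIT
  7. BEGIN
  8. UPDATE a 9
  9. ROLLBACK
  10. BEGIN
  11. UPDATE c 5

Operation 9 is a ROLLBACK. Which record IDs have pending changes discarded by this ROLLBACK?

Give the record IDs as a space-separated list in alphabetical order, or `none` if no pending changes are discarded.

Answer: a

Derivation:
Initial committed: {a=19, b=13, c=15}
Op 1: BEGIN: in_txn=True, pending={}
Op 2: ROLLBACK: discarded pending []; in_txn=False
Op 3: BEGIN: in_txn=True, pending={}
Op 4: COMMIT: merged [] into committed; committed now {a=19, b=13, c=15}
Op 5: BEGIN: in_txn=True, pending={}
Op 6: COMMIT: merged [] into committed; committed now {a=19, b=13, c=15}
Op 7: BEGIN: in_txn=True, pending={}
Op 8: UPDATE a=9 (pending; pending now {a=9})
Op 9: ROLLBACK: discarded pending ['a']; in_txn=False
Op 10: BEGIN: in_txn=True, pending={}
Op 11: UPDATE c=5 (pending; pending now {c=5})
ROLLBACK at op 9 discards: ['a']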